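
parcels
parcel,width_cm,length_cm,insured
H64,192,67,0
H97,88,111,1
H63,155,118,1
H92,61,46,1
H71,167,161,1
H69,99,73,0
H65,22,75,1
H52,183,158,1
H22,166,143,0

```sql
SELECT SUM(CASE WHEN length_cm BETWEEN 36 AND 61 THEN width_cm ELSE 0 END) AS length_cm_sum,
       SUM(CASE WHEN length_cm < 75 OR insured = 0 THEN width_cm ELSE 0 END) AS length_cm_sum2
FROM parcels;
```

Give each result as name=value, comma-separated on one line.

[length_cm_sum: length_cm BETWEEN 36 AND 61]
parcel=H64: ✗
parcel=H97: ✗
parcel=H63: ✗
parcel=H92: ✓ → 61
parcel=H71: ✗
parcel=H69: ✗
parcel=H65: ✗
parcel=H52: ✗
parcel=H22: ✗
length_cm_sum = 61
—
[length_cm_sum2: length_cm < 75 OR insured = 0]
parcel=H64: ✓ → 192
parcel=H97: ✗
parcel=H63: ✗
parcel=H92: ✓ → 61
parcel=H71: ✗
parcel=H69: ✓ → 99
parcel=H65: ✗
parcel=H52: ✗
parcel=H22: ✓ → 166
length_cm_sum2 = 192 + 61 + 99 + 166 = 518

length_cm_sum=61, length_cm_sum2=518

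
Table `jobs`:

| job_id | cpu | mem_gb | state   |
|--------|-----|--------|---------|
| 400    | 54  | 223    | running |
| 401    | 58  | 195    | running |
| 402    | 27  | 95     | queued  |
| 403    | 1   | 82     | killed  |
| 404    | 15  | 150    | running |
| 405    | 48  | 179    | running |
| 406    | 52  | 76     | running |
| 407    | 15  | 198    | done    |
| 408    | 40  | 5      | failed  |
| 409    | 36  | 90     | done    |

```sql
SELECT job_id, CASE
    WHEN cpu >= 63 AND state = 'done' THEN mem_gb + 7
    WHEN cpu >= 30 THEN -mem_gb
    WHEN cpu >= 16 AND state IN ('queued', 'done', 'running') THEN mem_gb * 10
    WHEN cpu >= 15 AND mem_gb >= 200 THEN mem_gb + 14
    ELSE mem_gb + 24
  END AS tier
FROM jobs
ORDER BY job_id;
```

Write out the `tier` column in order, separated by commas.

job_id=400: cpu >= 30 → -223
job_id=401: cpu >= 30 → -195
job_id=402: cpu >= 16 AND state IN ('queued', 'done', 'running') → 950
job_id=403: ELSE → 106
job_id=404: ELSE → 174
job_id=405: cpu >= 30 → -179
job_id=406: cpu >= 30 → -76
job_id=407: ELSE → 222
job_id=408: cpu >= 30 → -5
job_id=409: cpu >= 30 → -90

-223, -195, 950, 106, 174, -179, -76, 222, -5, -90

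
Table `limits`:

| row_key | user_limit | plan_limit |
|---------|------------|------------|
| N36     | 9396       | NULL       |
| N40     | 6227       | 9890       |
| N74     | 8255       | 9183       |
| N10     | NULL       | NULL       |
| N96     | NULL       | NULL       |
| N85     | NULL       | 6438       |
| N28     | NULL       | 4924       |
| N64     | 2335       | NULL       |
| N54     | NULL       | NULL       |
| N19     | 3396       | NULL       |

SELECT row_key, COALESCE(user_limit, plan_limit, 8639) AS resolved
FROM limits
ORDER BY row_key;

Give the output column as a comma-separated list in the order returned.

row_key=N10: user_limit=NULL, plan_limit=NULL, → literal 8639 → 8639
row_key=N19: user_limit=3396 → 3396
row_key=N28: user_limit=NULL, plan_limit=4924 → 4924
row_key=N36: user_limit=9396 → 9396
row_key=N40: user_limit=6227 → 6227
row_key=N54: user_limit=NULL, plan_limit=NULL, → literal 8639 → 8639
row_key=N64: user_limit=2335 → 2335
row_key=N74: user_limit=8255 → 8255
row_key=N85: user_limit=NULL, plan_limit=6438 → 6438
row_key=N96: user_limit=NULL, plan_limit=NULL, → literal 8639 → 8639

8639, 3396, 4924, 9396, 6227, 8639, 2335, 8255, 6438, 8639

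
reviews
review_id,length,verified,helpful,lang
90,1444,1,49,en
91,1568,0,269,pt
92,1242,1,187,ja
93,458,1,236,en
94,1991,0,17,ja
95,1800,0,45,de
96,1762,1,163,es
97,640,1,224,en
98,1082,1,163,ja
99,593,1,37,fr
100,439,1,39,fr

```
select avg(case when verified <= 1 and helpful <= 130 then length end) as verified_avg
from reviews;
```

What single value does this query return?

review_id=90: ✓ → 1444
review_id=91: ✗
review_id=92: ✗
review_id=93: ✗
review_id=94: ✓ → 1991
review_id=95: ✓ → 1800
review_id=96: ✗
review_id=97: ✗
review_id=98: ✗
review_id=99: ✓ → 593
review_id=100: ✓ → 439
verified_avg = (1444 + 1991 + 1800 + 593 + 439) / 5 = 1253.4

1253.4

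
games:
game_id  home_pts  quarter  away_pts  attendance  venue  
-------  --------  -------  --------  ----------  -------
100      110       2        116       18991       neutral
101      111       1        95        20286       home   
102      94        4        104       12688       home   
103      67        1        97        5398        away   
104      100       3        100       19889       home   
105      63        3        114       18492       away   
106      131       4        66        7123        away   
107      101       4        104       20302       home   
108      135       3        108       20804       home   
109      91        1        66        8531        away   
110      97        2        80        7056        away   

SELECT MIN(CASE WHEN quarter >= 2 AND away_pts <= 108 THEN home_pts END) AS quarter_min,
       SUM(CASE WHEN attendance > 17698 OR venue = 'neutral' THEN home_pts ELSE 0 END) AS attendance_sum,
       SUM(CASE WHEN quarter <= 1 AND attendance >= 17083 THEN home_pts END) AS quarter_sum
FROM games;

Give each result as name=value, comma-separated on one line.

quarter_min=94, attendance_sum=620, quarter_sum=111

[quarter_min: quarter >= 2 AND away_pts <= 108]
game_id=100: ✗
game_id=101: ✗
game_id=102: ✓ → 94
game_id=103: ✗
game_id=104: ✓ → 100
game_id=105: ✗
game_id=106: ✓ → 131
game_id=107: ✓ → 101
game_id=108: ✓ → 135
game_id=109: ✗
game_id=110: ✓ → 97
quarter_min = MIN(94, 100, 131, 101, 135, 97) = 94
—
[attendance_sum: attendance > 17698 OR venue = 'neutral']
game_id=100: ✓ → 110
game_id=101: ✓ → 111
game_id=102: ✗
game_id=103: ✗
game_id=104: ✓ → 100
game_id=105: ✓ → 63
game_id=106: ✗
game_id=107: ✓ → 101
game_id=108: ✓ → 135
game_id=109: ✗
game_id=110: ✗
attendance_sum = 110 + 111 + 100 + 63 + 101 + 135 = 620
—
[quarter_sum: quarter <= 1 AND attendance >= 17083]
game_id=100: ✗
game_id=101: ✓ → 111
game_id=102: ✗
game_id=103: ✗
game_id=104: ✗
game_id=105: ✗
game_id=106: ✗
game_id=107: ✗
game_id=108: ✗
game_id=109: ✗
game_id=110: ✗
quarter_sum = 111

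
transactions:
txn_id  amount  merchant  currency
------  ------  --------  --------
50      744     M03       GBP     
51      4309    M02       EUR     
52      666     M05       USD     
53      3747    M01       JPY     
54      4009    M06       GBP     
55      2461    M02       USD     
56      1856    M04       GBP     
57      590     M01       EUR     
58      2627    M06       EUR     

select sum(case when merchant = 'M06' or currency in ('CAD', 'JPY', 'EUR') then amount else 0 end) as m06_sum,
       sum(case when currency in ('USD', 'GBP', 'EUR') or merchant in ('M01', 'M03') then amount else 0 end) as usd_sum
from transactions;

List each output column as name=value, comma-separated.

m06_sum=15282, usd_sum=21009

[m06_sum: merchant = 'M06' or currency in ('CAD', 'JPY', 'EUR')]
txn_id=50: ✗
txn_id=51: ✓ → 4309
txn_id=52: ✗
txn_id=53: ✓ → 3747
txn_id=54: ✓ → 4009
txn_id=55: ✗
txn_id=56: ✗
txn_id=57: ✓ → 590
txn_id=58: ✓ → 2627
m06_sum = 4309 + 3747 + 4009 + 590 + 2627 = 15282
—
[usd_sum: currency in ('USD', 'GBP', 'EUR') or merchant in ('M01', 'M03')]
txn_id=50: ✓ → 744
txn_id=51: ✓ → 4309
txn_id=52: ✓ → 666
txn_id=53: ✓ → 3747
txn_id=54: ✓ → 4009
txn_id=55: ✓ → 2461
txn_id=56: ✓ → 1856
txn_id=57: ✓ → 590
txn_id=58: ✓ → 2627
usd_sum = 744 + 4309 + 666 + 3747 + 4009 + 2461 + 1856 + 590 + 2627 = 21009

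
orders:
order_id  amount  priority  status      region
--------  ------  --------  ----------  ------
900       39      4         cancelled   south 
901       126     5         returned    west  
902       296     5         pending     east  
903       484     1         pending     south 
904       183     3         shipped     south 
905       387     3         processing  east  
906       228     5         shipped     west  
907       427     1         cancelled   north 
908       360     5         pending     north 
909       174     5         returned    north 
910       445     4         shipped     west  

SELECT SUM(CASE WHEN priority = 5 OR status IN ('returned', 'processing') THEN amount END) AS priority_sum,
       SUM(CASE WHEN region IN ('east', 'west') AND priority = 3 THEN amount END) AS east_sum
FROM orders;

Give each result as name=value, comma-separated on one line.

priority_sum=1571, east_sum=387

[priority_sum: priority = 5 OR status IN ('returned', 'processing')]
order_id=900: ✗
order_id=901: ✓ → 126
order_id=902: ✓ → 296
order_id=903: ✗
order_id=904: ✗
order_id=905: ✓ → 387
order_id=906: ✓ → 228
order_id=907: ✗
order_id=908: ✓ → 360
order_id=909: ✓ → 174
order_id=910: ✗
priority_sum = 126 + 296 + 387 + 228 + 360 + 174 = 1571
—
[east_sum: region IN ('east', 'west') AND priority = 3]
order_id=900: ✗
order_id=901: ✗
order_id=902: ✗
order_id=903: ✗
order_id=904: ✗
order_id=905: ✓ → 387
order_id=906: ✗
order_id=907: ✗
order_id=908: ✗
order_id=909: ✗
order_id=910: ✗
east_sum = 387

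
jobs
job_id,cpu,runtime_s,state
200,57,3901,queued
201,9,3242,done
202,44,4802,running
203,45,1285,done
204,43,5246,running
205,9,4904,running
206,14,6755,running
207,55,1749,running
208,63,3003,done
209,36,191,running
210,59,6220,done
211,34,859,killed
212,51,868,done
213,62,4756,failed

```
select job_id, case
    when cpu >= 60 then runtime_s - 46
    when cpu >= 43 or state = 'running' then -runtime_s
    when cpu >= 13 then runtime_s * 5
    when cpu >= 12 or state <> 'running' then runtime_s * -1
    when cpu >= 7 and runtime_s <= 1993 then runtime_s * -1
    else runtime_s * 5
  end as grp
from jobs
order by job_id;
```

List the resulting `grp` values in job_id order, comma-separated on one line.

job_id=200: cpu >= 43 or state = 'running' → -3901
job_id=201: cpu >= 12 or state <> 'running' → -3242
job_id=202: cpu >= 43 or state = 'running' → -4802
job_id=203: cpu >= 43 or state = 'running' → -1285
job_id=204: cpu >= 43 or state = 'running' → -5246
job_id=205: cpu >= 43 or state = 'running' → -4904
job_id=206: cpu >= 43 or state = 'running' → -6755
job_id=207: cpu >= 43 or state = 'running' → -1749
job_id=208: cpu >= 60 → 2957
job_id=209: cpu >= 43 or state = 'running' → -191
job_id=210: cpu >= 43 or state = 'running' → -6220
job_id=211: cpu >= 13 → 4295
job_id=212: cpu >= 43 or state = 'running' → -868
job_id=213: cpu >= 60 → 4710

-3901, -3242, -4802, -1285, -5246, -4904, -6755, -1749, 2957, -191, -6220, 4295, -868, 4710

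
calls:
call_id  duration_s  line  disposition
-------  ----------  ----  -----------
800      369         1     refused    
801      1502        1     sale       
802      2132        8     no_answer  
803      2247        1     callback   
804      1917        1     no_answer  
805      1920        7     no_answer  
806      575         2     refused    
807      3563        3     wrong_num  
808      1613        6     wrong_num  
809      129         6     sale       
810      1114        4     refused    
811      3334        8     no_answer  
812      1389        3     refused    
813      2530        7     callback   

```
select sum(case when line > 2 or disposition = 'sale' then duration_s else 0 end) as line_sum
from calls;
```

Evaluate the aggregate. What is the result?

19226

call_id=800: ✗
call_id=801: ✓ → 1502
call_id=802: ✓ → 2132
call_id=803: ✗
call_id=804: ✗
call_id=805: ✓ → 1920
call_id=806: ✗
call_id=807: ✓ → 3563
call_id=808: ✓ → 1613
call_id=809: ✓ → 129
call_id=810: ✓ → 1114
call_id=811: ✓ → 3334
call_id=812: ✓ → 1389
call_id=813: ✓ → 2530
line_sum = 1502 + 2132 + 1920 + 3563 + 1613 + 129 + 1114 + 3334 + 1389 + 2530 = 19226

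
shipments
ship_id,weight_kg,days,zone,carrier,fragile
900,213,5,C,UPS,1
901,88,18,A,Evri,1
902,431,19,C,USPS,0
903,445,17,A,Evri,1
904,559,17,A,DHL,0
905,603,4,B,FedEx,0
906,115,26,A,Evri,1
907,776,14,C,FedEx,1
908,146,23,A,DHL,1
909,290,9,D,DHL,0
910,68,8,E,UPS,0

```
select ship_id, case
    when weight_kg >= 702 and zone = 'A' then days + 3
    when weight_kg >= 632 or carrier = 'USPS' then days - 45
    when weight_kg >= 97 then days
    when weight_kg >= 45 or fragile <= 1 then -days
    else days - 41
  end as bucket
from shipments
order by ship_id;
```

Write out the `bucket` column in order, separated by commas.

ship_id=900: weight_kg >= 97 → 5
ship_id=901: weight_kg >= 45 or fragile <= 1 → -18
ship_id=902: weight_kg >= 632 or carrier = 'USPS' → -26
ship_id=903: weight_kg >= 97 → 17
ship_id=904: weight_kg >= 97 → 17
ship_id=905: weight_kg >= 97 → 4
ship_id=906: weight_kg >= 97 → 26
ship_id=907: weight_kg >= 632 or carrier = 'USPS' → -31
ship_id=908: weight_kg >= 97 → 23
ship_id=909: weight_kg >= 97 → 9
ship_id=910: weight_kg >= 45 or fragile <= 1 → -8

5, -18, -26, 17, 17, 4, 26, -31, 23, 9, -8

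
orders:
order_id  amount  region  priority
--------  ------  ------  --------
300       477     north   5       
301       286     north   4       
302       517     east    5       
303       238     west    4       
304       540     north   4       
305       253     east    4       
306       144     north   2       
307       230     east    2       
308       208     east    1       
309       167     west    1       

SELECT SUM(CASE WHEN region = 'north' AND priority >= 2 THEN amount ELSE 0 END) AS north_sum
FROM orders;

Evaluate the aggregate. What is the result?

1447

order_id=300: ✓ → 477
order_id=301: ✓ → 286
order_id=302: ✗
order_id=303: ✗
order_id=304: ✓ → 540
order_id=305: ✗
order_id=306: ✓ → 144
order_id=307: ✗
order_id=308: ✗
order_id=309: ✗
north_sum = 477 + 286 + 540 + 144 = 1447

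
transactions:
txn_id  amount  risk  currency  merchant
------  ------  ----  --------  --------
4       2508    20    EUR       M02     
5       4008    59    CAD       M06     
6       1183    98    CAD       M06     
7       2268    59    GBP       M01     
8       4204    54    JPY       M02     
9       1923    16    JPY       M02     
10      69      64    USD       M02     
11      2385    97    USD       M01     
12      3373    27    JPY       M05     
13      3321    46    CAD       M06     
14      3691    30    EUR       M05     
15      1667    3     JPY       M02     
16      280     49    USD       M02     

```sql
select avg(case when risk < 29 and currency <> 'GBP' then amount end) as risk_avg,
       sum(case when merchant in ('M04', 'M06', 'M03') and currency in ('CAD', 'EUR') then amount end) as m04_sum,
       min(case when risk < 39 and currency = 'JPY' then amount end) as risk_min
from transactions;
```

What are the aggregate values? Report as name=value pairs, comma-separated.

[risk_avg: risk < 29 and currency <> 'GBP']
txn_id=4: ✓ → 2508
txn_id=5: ✗
txn_id=6: ✗
txn_id=7: ✗
txn_id=8: ✗
txn_id=9: ✓ → 1923
txn_id=10: ✗
txn_id=11: ✗
txn_id=12: ✓ → 3373
txn_id=13: ✗
txn_id=14: ✗
txn_id=15: ✓ → 1667
txn_id=16: ✗
risk_avg = (2508 + 1923 + 3373 + 1667) / 4 = 2367.75
—
[m04_sum: merchant in ('M04', 'M06', 'M03') and currency in ('CAD', 'EUR')]
txn_id=4: ✗
txn_id=5: ✓ → 4008
txn_id=6: ✓ → 1183
txn_id=7: ✗
txn_id=8: ✗
txn_id=9: ✗
txn_id=10: ✗
txn_id=11: ✗
txn_id=12: ✗
txn_id=13: ✓ → 3321
txn_id=14: ✗
txn_id=15: ✗
txn_id=16: ✗
m04_sum = 4008 + 1183 + 3321 = 8512
—
[risk_min: risk < 39 and currency = 'JPY']
txn_id=4: ✗
txn_id=5: ✗
txn_id=6: ✗
txn_id=7: ✗
txn_id=8: ✗
txn_id=9: ✓ → 1923
txn_id=10: ✗
txn_id=11: ✗
txn_id=12: ✓ → 3373
txn_id=13: ✗
txn_id=14: ✗
txn_id=15: ✓ → 1667
txn_id=16: ✗
risk_min = MIN(1923, 3373, 1667) = 1667

risk_avg=2367.75, m04_sum=8512, risk_min=1667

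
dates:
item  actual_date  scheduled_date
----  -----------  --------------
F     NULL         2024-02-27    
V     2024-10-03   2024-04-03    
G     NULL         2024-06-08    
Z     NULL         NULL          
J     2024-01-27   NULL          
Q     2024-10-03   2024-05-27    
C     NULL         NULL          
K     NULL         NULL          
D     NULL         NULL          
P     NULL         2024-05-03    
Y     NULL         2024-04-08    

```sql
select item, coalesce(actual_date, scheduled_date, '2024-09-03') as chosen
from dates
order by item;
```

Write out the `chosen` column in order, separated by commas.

2024-09-03, 2024-09-03, 2024-02-27, 2024-06-08, 2024-01-27, 2024-09-03, 2024-05-03, 2024-10-03, 2024-10-03, 2024-04-08, 2024-09-03

item=C: actual_date=NULL, scheduled_date=NULL, → literal 2024-09-03 → 2024-09-03
item=D: actual_date=NULL, scheduled_date=NULL, → literal 2024-09-03 → 2024-09-03
item=F: actual_date=NULL, scheduled_date=2024-02-27 → 2024-02-27
item=G: actual_date=NULL, scheduled_date=2024-06-08 → 2024-06-08
item=J: actual_date=2024-01-27 → 2024-01-27
item=K: actual_date=NULL, scheduled_date=NULL, → literal 2024-09-03 → 2024-09-03
item=P: actual_date=NULL, scheduled_date=2024-05-03 → 2024-05-03
item=Q: actual_date=2024-10-03 → 2024-10-03
item=V: actual_date=2024-10-03 → 2024-10-03
item=Y: actual_date=NULL, scheduled_date=2024-04-08 → 2024-04-08
item=Z: actual_date=NULL, scheduled_date=NULL, → literal 2024-09-03 → 2024-09-03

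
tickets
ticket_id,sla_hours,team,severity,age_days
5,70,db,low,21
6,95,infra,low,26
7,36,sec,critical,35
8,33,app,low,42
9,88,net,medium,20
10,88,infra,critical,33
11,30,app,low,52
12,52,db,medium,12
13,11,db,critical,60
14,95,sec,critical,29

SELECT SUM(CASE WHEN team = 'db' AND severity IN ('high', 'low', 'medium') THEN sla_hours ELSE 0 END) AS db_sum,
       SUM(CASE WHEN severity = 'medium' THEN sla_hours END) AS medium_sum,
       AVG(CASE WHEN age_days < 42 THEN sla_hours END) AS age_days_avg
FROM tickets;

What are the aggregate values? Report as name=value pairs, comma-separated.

[db_sum: team = 'db' AND severity IN ('high', 'low', 'medium')]
ticket_id=5: ✓ → 70
ticket_id=6: ✗
ticket_id=7: ✗
ticket_id=8: ✗
ticket_id=9: ✗
ticket_id=10: ✗
ticket_id=11: ✗
ticket_id=12: ✓ → 52
ticket_id=13: ✗
ticket_id=14: ✗
db_sum = 70 + 52 = 122
—
[medium_sum: severity = 'medium']
ticket_id=5: ✗
ticket_id=6: ✗
ticket_id=7: ✗
ticket_id=8: ✗
ticket_id=9: ✓ → 88
ticket_id=10: ✗
ticket_id=11: ✗
ticket_id=12: ✓ → 52
ticket_id=13: ✗
ticket_id=14: ✗
medium_sum = 88 + 52 = 140
—
[age_days_avg: age_days < 42]
ticket_id=5: ✓ → 70
ticket_id=6: ✓ → 95
ticket_id=7: ✓ → 36
ticket_id=8: ✗
ticket_id=9: ✓ → 88
ticket_id=10: ✓ → 88
ticket_id=11: ✗
ticket_id=12: ✓ → 52
ticket_id=13: ✗
ticket_id=14: ✓ → 95
age_days_avg = (70 + 95 + 36 + 88 + 88 + 52 + 95) / 7 = 74.8571428571

db_sum=122, medium_sum=140, age_days_avg=74.8571428571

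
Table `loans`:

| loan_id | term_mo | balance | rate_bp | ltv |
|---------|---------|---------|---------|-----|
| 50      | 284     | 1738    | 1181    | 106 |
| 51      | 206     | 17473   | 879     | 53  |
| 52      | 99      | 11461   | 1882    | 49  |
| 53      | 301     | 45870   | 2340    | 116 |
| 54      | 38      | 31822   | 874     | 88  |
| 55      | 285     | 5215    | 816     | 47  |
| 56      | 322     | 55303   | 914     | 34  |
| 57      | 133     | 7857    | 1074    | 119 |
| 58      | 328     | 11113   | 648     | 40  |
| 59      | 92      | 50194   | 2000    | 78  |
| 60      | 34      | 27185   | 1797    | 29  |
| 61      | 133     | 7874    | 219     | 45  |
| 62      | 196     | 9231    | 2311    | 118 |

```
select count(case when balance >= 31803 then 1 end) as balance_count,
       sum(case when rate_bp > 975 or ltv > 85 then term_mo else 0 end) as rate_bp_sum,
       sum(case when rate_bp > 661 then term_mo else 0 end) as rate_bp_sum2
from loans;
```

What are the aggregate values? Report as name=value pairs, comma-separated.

balance_count=4, rate_bp_sum=1177, rate_bp_sum2=1990

[balance_count: balance >= 31803]
loan_id=50: ✗
loan_id=51: ✗
loan_id=52: ✗
loan_id=53: ✓ → 1
loan_id=54: ✓ → 1
loan_id=55: ✗
loan_id=56: ✓ → 1
loan_id=57: ✗
loan_id=58: ✗
loan_id=59: ✓ → 1
loan_id=60: ✗
loan_id=61: ✗
loan_id=62: ✗
balance_count = COUNT(1, 1, 1, 1) = 4
—
[rate_bp_sum: rate_bp > 975 or ltv > 85]
loan_id=50: ✓ → 284
loan_id=51: ✗
loan_id=52: ✓ → 99
loan_id=53: ✓ → 301
loan_id=54: ✓ → 38
loan_id=55: ✗
loan_id=56: ✗
loan_id=57: ✓ → 133
loan_id=58: ✗
loan_id=59: ✓ → 92
loan_id=60: ✓ → 34
loan_id=61: ✗
loan_id=62: ✓ → 196
rate_bp_sum = 284 + 99 + 301 + 38 + 133 + 92 + 34 + 196 = 1177
—
[rate_bp_sum2: rate_bp > 661]
loan_id=50: ✓ → 284
loan_id=51: ✓ → 206
loan_id=52: ✓ → 99
loan_id=53: ✓ → 301
loan_id=54: ✓ → 38
loan_id=55: ✓ → 285
loan_id=56: ✓ → 322
loan_id=57: ✓ → 133
loan_id=58: ✗
loan_id=59: ✓ → 92
loan_id=60: ✓ → 34
loan_id=61: ✗
loan_id=62: ✓ → 196
rate_bp_sum2 = 284 + 206 + 99 + 301 + 38 + 285 + 322 + 133 + 92 + 34 + 196 = 1990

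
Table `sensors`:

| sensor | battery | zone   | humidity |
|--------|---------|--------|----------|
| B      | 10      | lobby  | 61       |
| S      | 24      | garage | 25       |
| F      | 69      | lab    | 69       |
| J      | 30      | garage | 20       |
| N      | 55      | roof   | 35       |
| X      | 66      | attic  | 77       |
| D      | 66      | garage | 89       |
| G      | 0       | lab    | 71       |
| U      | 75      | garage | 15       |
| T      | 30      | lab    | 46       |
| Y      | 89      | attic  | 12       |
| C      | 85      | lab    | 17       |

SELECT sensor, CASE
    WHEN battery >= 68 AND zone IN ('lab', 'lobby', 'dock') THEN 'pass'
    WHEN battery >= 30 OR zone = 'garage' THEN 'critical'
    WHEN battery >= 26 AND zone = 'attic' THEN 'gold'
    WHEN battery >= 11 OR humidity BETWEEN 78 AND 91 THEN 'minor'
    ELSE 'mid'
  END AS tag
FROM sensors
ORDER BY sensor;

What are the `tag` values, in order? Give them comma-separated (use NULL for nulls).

mid, pass, critical, pass, mid, critical, critical, critical, critical, critical, critical, critical

sensor=B: ELSE → mid
sensor=C: battery >= 68 AND zone IN ('lab', 'lobby', 'dock') → pass
sensor=D: battery >= 30 OR zone = 'garage' → critical
sensor=F: battery >= 68 AND zone IN ('lab', 'lobby', 'dock') → pass
sensor=G: ELSE → mid
sensor=J: battery >= 30 OR zone = 'garage' → critical
sensor=N: battery >= 30 OR zone = 'garage' → critical
sensor=S: battery >= 30 OR zone = 'garage' → critical
sensor=T: battery >= 30 OR zone = 'garage' → critical
sensor=U: battery >= 30 OR zone = 'garage' → critical
sensor=X: battery >= 30 OR zone = 'garage' → critical
sensor=Y: battery >= 30 OR zone = 'garage' → critical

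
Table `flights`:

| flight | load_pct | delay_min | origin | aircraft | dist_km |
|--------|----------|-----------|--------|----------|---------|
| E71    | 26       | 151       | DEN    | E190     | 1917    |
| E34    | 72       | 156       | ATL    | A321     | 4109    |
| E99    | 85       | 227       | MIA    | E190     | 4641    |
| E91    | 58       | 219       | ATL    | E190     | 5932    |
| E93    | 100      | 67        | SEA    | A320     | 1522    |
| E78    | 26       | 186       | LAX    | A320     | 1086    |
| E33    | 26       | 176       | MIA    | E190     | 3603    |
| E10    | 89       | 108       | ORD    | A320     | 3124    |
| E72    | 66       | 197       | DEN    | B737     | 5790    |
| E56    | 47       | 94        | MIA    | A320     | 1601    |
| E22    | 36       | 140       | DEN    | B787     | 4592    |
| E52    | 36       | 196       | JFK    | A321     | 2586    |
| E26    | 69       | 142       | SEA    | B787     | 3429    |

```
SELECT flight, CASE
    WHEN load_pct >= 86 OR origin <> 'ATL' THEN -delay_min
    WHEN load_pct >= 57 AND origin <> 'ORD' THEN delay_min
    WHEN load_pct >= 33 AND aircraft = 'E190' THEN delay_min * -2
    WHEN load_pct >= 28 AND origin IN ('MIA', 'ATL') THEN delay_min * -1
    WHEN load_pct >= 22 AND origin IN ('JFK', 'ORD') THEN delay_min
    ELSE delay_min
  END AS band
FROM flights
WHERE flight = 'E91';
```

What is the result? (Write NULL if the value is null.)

flight = E91: load_pct=58, delay_min=219, origin=ATL, aircraft=E190, dist_km=5932.
load_pct >= 86 OR origin <> 'ATL' → false
load_pct >= 57 AND origin <> 'ORD' → true → 219

219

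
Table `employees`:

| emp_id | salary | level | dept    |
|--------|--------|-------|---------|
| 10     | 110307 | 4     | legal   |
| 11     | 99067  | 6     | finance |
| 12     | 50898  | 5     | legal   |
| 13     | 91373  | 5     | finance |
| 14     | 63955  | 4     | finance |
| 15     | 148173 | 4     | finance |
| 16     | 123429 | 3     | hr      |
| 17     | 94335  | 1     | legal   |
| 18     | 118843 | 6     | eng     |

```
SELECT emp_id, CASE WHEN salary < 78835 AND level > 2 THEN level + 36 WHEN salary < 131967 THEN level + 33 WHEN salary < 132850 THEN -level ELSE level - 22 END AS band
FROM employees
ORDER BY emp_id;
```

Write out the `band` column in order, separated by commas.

37, 39, 41, 38, 40, -18, 36, 34, 39

emp_id=10: salary < 131967 → 37
emp_id=11: salary < 131967 → 39
emp_id=12: salary < 78835 AND level > 2 → 41
emp_id=13: salary < 131967 → 38
emp_id=14: salary < 78835 AND level > 2 → 40
emp_id=15: ELSE → -18
emp_id=16: salary < 131967 → 36
emp_id=17: salary < 131967 → 34
emp_id=18: salary < 131967 → 39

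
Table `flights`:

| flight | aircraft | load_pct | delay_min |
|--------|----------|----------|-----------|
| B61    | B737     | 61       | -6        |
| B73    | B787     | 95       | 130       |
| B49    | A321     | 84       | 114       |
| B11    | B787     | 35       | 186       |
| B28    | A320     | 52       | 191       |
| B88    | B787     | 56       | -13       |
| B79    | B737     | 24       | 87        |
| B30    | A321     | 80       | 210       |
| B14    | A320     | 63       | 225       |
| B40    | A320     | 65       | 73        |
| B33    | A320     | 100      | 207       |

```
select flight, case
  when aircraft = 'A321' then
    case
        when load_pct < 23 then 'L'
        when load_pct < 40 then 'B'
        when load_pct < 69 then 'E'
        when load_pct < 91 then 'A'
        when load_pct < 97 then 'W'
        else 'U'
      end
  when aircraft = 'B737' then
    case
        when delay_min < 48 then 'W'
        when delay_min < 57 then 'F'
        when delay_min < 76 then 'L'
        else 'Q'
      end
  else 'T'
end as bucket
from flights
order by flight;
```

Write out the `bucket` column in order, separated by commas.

T, T, T, A, T, T, A, W, T, Q, T

flight=B11: aircraft='B787' → outer ELSE → T
flight=B14: aircraft='A320' → outer ELSE → T
flight=B28: aircraft='A320' → outer ELSE → T
flight=B30: aircraft='A321' → inner[load_pct < 91] → A
flight=B33: aircraft='A320' → outer ELSE → T
flight=B40: aircraft='A320' → outer ELSE → T
flight=B49: aircraft='A321' → inner[load_pct < 91] → A
flight=B61: aircraft='B737' → inner[delay_min < 48] → W
flight=B73: aircraft='B787' → outer ELSE → T
flight=B79: aircraft='B737' → inner[ELSE] → Q
flight=B88: aircraft='B787' → outer ELSE → T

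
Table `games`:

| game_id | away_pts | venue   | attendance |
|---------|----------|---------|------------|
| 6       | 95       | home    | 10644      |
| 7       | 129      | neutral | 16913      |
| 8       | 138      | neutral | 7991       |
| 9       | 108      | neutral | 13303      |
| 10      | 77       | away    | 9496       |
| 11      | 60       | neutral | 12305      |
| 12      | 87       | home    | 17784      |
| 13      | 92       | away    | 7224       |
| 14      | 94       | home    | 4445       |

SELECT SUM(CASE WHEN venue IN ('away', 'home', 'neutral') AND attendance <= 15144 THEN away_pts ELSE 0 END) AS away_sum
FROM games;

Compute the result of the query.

game_id=6: ✓ → 95
game_id=7: ✗
game_id=8: ✓ → 138
game_id=9: ✓ → 108
game_id=10: ✓ → 77
game_id=11: ✓ → 60
game_id=12: ✗
game_id=13: ✓ → 92
game_id=14: ✓ → 94
away_sum = 95 + 138 + 108 + 77 + 60 + 92 + 94 = 664

664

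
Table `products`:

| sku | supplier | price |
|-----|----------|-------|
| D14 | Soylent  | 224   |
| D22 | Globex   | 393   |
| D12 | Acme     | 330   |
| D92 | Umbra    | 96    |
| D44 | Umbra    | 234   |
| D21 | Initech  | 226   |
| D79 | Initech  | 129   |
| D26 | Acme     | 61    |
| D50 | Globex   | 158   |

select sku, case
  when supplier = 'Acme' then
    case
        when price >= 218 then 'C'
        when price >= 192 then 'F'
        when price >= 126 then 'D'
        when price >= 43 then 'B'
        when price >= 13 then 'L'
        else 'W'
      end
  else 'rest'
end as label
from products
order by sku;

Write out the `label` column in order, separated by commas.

C, rest, rest, rest, B, rest, rest, rest, rest

sku=D12: supplier='Acme' → inner[price >= 218] → C
sku=D14: supplier='Soylent' → outer ELSE → rest
sku=D21: supplier='Initech' → outer ELSE → rest
sku=D22: supplier='Globex' → outer ELSE → rest
sku=D26: supplier='Acme' → inner[price >= 43] → B
sku=D44: supplier='Umbra' → outer ELSE → rest
sku=D50: supplier='Globex' → outer ELSE → rest
sku=D79: supplier='Initech' → outer ELSE → rest
sku=D92: supplier='Umbra' → outer ELSE → rest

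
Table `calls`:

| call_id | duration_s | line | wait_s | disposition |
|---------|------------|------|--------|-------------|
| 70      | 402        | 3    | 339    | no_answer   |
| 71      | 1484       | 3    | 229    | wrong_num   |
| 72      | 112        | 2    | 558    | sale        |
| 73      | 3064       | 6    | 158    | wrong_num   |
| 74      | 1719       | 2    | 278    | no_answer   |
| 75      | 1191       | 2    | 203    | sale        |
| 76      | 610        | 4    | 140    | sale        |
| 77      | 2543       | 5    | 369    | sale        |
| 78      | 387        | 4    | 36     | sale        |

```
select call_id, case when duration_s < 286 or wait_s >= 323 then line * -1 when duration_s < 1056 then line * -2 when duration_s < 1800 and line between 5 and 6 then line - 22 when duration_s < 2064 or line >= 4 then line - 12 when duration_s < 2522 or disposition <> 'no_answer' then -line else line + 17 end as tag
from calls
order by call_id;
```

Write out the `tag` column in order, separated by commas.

call_id=70: duration_s < 286 or wait_s >= 323 → -3
call_id=71: duration_s < 2064 or line >= 4 → -9
call_id=72: duration_s < 286 or wait_s >= 323 → -2
call_id=73: duration_s < 2064 or line >= 4 → -6
call_id=74: duration_s < 2064 or line >= 4 → -10
call_id=75: duration_s < 2064 or line >= 4 → -10
call_id=76: duration_s < 1056 → -8
call_id=77: duration_s < 286 or wait_s >= 323 → -5
call_id=78: duration_s < 1056 → -8

-3, -9, -2, -6, -10, -10, -8, -5, -8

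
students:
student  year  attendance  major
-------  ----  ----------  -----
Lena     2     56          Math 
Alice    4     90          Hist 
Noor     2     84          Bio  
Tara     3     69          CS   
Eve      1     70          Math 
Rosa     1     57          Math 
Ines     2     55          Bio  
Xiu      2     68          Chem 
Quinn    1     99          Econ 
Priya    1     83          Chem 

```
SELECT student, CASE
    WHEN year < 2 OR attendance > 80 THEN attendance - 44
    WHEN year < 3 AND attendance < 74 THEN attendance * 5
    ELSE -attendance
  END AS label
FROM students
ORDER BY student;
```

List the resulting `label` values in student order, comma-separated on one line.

student=Alice: year < 2 OR attendance > 80 → 46
student=Eve: year < 2 OR attendance > 80 → 26
student=Ines: year < 3 AND attendance < 74 → 275
student=Lena: year < 3 AND attendance < 74 → 280
student=Noor: year < 2 OR attendance > 80 → 40
student=Priya: year < 2 OR attendance > 80 → 39
student=Quinn: year < 2 OR attendance > 80 → 55
student=Rosa: year < 2 OR attendance > 80 → 13
student=Tara: ELSE → -69
student=Xiu: year < 3 AND attendance < 74 → 340

46, 26, 275, 280, 40, 39, 55, 13, -69, 340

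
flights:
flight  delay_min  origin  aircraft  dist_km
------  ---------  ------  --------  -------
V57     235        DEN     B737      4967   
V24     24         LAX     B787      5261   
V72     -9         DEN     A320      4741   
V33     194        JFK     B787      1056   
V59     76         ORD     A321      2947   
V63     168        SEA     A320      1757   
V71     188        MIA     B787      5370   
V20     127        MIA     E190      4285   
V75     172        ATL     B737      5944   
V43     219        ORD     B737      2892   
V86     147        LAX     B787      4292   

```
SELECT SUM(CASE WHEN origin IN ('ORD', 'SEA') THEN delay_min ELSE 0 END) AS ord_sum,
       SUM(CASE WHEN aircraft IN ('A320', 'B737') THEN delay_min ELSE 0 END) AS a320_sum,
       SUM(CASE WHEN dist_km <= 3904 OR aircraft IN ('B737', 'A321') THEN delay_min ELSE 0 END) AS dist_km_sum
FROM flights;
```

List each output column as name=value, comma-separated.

ord_sum=463, a320_sum=785, dist_km_sum=1064

[ord_sum: origin IN ('ORD', 'SEA')]
flight=V57: ✗
flight=V24: ✗
flight=V72: ✗
flight=V33: ✗
flight=V59: ✓ → 76
flight=V63: ✓ → 168
flight=V71: ✗
flight=V20: ✗
flight=V75: ✗
flight=V43: ✓ → 219
flight=V86: ✗
ord_sum = 76 + 168 + 219 = 463
—
[a320_sum: aircraft IN ('A320', 'B737')]
flight=V57: ✓ → 235
flight=V24: ✗
flight=V72: ✓ → -9
flight=V33: ✗
flight=V59: ✗
flight=V63: ✓ → 168
flight=V71: ✗
flight=V20: ✗
flight=V75: ✓ → 172
flight=V43: ✓ → 219
flight=V86: ✗
a320_sum = 235 + -9 + 168 + 172 + 219 = 785
—
[dist_km_sum: dist_km <= 3904 OR aircraft IN ('B737', 'A321')]
flight=V57: ✓ → 235
flight=V24: ✗
flight=V72: ✗
flight=V33: ✓ → 194
flight=V59: ✓ → 76
flight=V63: ✓ → 168
flight=V71: ✗
flight=V20: ✗
flight=V75: ✓ → 172
flight=V43: ✓ → 219
flight=V86: ✗
dist_km_sum = 235 + 194 + 76 + 168 + 172 + 219 = 1064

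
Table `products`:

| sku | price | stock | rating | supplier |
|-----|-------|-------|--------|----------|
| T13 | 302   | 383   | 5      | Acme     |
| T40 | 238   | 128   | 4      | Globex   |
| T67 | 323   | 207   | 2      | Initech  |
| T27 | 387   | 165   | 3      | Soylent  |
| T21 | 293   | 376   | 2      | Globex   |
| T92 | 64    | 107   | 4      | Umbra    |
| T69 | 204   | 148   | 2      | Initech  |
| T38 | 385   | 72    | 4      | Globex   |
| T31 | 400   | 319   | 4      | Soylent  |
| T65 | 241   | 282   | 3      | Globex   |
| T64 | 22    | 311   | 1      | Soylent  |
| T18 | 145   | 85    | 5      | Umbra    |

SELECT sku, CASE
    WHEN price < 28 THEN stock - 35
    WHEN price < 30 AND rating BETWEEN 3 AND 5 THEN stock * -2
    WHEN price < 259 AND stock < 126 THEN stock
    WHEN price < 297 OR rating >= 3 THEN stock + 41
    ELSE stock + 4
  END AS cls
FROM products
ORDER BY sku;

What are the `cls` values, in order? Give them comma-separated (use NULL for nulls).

424, 85, 417, 206, 360, 113, 169, 276, 323, 211, 189, 107

sku=T13: price < 297 OR rating >= 3 → 424
sku=T18: price < 259 AND stock < 126 → 85
sku=T21: price < 297 OR rating >= 3 → 417
sku=T27: price < 297 OR rating >= 3 → 206
sku=T31: price < 297 OR rating >= 3 → 360
sku=T38: price < 297 OR rating >= 3 → 113
sku=T40: price < 297 OR rating >= 3 → 169
sku=T64: price < 28 → 276
sku=T65: price < 297 OR rating >= 3 → 323
sku=T67: ELSE → 211
sku=T69: price < 297 OR rating >= 3 → 189
sku=T92: price < 259 AND stock < 126 → 107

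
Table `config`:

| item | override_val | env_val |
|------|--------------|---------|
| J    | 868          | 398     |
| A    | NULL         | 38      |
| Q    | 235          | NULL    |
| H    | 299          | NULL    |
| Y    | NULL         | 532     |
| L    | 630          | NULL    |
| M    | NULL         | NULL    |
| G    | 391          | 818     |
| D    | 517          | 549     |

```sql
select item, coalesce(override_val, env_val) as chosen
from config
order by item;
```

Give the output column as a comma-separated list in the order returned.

item=A: override_val=NULL, env_val=38 → 38
item=D: override_val=517 → 517
item=G: override_val=391 → 391
item=H: override_val=299 → 299
item=J: override_val=868 → 868
item=L: override_val=630 → 630
item=M: override_val=NULL, env_val=NULL (all NULL) → NULL
item=Q: override_val=235 → 235
item=Y: override_val=NULL, env_val=532 → 532

38, 517, 391, 299, 868, 630, NULL, 235, 532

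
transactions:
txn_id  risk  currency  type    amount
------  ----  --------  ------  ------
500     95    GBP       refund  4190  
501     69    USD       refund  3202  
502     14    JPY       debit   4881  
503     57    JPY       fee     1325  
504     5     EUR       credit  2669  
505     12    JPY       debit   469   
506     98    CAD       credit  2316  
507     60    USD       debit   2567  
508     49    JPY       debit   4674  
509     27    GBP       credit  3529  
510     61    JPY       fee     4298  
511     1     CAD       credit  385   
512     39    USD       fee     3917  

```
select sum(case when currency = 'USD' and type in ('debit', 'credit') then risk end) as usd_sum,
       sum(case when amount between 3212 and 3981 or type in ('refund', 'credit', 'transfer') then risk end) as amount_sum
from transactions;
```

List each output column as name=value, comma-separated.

[usd_sum: currency = 'USD' and type in ('debit', 'credit')]
txn_id=500: ✗
txn_id=501: ✗
txn_id=502: ✗
txn_id=503: ✗
txn_id=504: ✗
txn_id=505: ✗
txn_id=506: ✗
txn_id=507: ✓ → 60
txn_id=508: ✗
txn_id=509: ✗
txn_id=510: ✗
txn_id=511: ✗
txn_id=512: ✗
usd_sum = 60
—
[amount_sum: amount between 3212 and 3981 or type in ('refund', 'credit', 'transfer')]
txn_id=500: ✓ → 95
txn_id=501: ✓ → 69
txn_id=502: ✗
txn_id=503: ✗
txn_id=504: ✓ → 5
txn_id=505: ✗
txn_id=506: ✓ → 98
txn_id=507: ✗
txn_id=508: ✗
txn_id=509: ✓ → 27
txn_id=510: ✗
txn_id=511: ✓ → 1
txn_id=512: ✓ → 39
amount_sum = 95 + 69 + 5 + 98 + 27 + 1 + 39 = 334

usd_sum=60, amount_sum=334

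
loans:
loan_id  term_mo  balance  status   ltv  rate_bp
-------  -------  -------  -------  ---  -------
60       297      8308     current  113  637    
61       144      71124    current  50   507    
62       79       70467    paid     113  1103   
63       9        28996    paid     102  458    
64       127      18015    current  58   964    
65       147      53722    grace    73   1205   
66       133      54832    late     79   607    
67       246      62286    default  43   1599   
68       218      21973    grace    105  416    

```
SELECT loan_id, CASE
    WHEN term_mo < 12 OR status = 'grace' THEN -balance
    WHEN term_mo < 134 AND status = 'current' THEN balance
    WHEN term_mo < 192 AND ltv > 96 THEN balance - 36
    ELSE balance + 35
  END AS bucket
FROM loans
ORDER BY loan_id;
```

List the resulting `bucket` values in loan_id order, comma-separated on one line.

loan_id=60: ELSE → 8343
loan_id=61: ELSE → 71159
loan_id=62: term_mo < 192 AND ltv > 96 → 70431
loan_id=63: term_mo < 12 OR status = 'grace' → -28996
loan_id=64: term_mo < 134 AND status = 'current' → 18015
loan_id=65: term_mo < 12 OR status = 'grace' → -53722
loan_id=66: ELSE → 54867
loan_id=67: ELSE → 62321
loan_id=68: term_mo < 12 OR status = 'grace' → -21973

8343, 71159, 70431, -28996, 18015, -53722, 54867, 62321, -21973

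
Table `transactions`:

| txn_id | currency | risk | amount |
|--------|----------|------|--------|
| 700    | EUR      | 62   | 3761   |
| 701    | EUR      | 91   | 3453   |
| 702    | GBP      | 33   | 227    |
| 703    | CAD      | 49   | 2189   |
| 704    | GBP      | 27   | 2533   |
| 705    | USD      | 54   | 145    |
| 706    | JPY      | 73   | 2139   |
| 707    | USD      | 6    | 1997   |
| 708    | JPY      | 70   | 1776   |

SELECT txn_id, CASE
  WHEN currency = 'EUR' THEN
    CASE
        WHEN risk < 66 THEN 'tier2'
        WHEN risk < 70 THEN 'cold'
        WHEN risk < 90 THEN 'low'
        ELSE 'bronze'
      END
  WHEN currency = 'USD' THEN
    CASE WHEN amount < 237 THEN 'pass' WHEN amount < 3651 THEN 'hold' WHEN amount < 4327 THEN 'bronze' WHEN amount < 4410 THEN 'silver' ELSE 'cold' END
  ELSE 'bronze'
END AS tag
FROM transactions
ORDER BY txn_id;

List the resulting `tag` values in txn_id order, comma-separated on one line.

txn_id=700: currency='EUR' → inner[risk < 66] → tier2
txn_id=701: currency='EUR' → inner[ELSE] → bronze
txn_id=702: currency='GBP' → outer ELSE → bronze
txn_id=703: currency='CAD' → outer ELSE → bronze
txn_id=704: currency='GBP' → outer ELSE → bronze
txn_id=705: currency='USD' → inner[amount < 237] → pass
txn_id=706: currency='JPY' → outer ELSE → bronze
txn_id=707: currency='USD' → inner[amount < 3651] → hold
txn_id=708: currency='JPY' → outer ELSE → bronze

tier2, bronze, bronze, bronze, bronze, pass, bronze, hold, bronze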